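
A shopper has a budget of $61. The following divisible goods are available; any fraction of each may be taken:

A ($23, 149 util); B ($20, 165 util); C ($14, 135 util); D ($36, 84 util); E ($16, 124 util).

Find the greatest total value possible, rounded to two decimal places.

495.26

Take in order of value per unit:
- C (135/14 per unit): all 14 → value 135, running total 135.00
- B (165/20 per unit): all 20 → value 165, running total 300.00
- E (124/16 per unit): all 16 → value 124, running total 424.00
- A (149/23 per unit): 11 of 23 → value 11×149/23 = 71.2609, running total 495.26
Total 495.26.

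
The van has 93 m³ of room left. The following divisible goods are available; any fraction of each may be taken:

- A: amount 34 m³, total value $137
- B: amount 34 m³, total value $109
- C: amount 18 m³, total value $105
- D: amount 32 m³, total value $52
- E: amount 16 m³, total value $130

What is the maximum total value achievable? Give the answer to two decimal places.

Take in order of value per unit:
- E (130/16 per unit): all 16 → value 130, running total 130.00
- C (105/18 per unit): all 18 → value 105, running total 235.00
- A (137/34 per unit): all 34 → value 137, running total 372.00
- B (109/34 per unit): 25 of 34 → value 25×109/34 = 80.1471, running total 452.15
Total 452.15.

452.15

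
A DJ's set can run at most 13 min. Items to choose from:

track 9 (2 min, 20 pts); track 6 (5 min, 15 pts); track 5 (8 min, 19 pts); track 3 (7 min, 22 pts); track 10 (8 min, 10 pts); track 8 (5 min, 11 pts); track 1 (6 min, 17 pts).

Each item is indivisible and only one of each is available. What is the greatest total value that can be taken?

Check high-value combinations within 13 min:
- track 9+track 6+track 1: duration 2+5+6=13, value 20+15+17=52
- track 9+track 8+track 1: duration 2+5+6=13, value 20+11+17=48
- track 9+track 6+track 8: duration 2+5+5=12, value 20+15+11=46
Best: 52 pts.

52 pts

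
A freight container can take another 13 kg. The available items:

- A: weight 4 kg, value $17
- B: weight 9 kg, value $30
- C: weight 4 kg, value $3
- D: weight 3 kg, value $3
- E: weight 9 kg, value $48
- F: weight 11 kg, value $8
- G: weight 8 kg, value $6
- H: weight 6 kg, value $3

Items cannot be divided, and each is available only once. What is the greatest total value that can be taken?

This is a 0/1 knapsack; check combinations near the capacity.
- A+E: weight 4+9=13, value 17+48=65
- D+E: weight 3+9=12, value 3+48=51
- C+E: weight 4+9=13, value 3+48=51
Best: $65.

$65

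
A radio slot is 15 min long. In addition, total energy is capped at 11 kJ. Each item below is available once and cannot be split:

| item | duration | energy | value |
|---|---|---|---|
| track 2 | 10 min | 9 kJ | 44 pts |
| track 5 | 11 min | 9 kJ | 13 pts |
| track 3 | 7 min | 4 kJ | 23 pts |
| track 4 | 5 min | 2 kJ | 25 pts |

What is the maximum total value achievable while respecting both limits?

69 pts

Feasible sets respecting both limits:
- track 2+track 4: duration 15, energy 11, value 69
- track 3+track 4: duration 12, energy 6, value 48
- track 2: duration 10, energy 9, value 44
- track 4: duration 5, energy 2, value 25
Best: 69 pts.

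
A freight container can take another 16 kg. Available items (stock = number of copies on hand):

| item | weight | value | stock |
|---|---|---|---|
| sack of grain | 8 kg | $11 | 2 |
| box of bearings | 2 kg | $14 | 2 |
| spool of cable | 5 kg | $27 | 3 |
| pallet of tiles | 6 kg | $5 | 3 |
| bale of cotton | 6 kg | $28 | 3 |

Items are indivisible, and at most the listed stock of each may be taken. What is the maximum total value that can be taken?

$84

Top feasible selections:
- 2×box of bearings + 2×bale of cotton: weight 16, value 84
- 2×box of bearings + 1×spool of cable + 1×bale of cotton: weight 15, value 83
Best: $84.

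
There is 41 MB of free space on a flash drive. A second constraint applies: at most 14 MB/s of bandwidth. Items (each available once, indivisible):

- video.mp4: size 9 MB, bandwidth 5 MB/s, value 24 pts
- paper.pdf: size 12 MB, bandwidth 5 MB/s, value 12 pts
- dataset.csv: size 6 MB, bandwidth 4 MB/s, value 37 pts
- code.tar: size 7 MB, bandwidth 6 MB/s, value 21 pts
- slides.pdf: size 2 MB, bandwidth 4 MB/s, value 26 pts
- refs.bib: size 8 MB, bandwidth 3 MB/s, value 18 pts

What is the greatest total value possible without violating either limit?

87 pts

Feasible sets respecting both limits:
- video.mp4+dataset.csv+slides.pdf: size 17, bandwidth 13, value 87
- dataset.csv+code.tar+slides.pdf: size 15, bandwidth 14, value 84
- dataset.csv+slides.pdf+refs.bib: size 16, bandwidth 11, value 81
- video.mp4+dataset.csv+refs.bib: size 23, bandwidth 12, value 79
Best: 87 pts.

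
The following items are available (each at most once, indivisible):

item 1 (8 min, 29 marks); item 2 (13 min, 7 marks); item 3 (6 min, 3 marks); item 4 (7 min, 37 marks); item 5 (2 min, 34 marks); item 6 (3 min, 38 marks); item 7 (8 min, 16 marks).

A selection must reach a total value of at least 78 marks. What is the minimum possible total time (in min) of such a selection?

Subsets with value ≥ 78, sorted by total time:
- item 4+item 5+item 6: time 12, value 109
- item 1+item 5+item 6: time 13, value 101
- item 5+item 6+item 7: time 13, value 88
- item 3+item 4+item 6: time 16, value 78
Minimum time: 12 min.

12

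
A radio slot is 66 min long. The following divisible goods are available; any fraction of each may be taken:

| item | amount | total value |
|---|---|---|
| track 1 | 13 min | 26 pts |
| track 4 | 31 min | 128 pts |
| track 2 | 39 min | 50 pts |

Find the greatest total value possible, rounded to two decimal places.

Take in order of value per unit:
- track 4 (128/31 per unit): all 31 → value 128, running total 128.00
- track 1 (26/13 per unit): all 13 → value 26, running total 154.00
- track 2 (50/39 per unit): 22 of 39 → value 22×50/39 = 28.2051, running total 182.21
Total 182.21.

182.21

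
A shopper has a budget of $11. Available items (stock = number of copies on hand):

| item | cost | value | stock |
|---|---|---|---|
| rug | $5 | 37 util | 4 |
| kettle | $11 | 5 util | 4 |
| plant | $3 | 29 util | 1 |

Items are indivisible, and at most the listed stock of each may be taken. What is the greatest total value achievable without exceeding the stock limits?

74 util

Top feasible selections:
- 2×rug: cost 10, value 74
- 1×rug + 1×plant: cost 8, value 66
- 1×rug: cost 5, value 37
- 1×plant: cost 3, value 29
Best: 74 util.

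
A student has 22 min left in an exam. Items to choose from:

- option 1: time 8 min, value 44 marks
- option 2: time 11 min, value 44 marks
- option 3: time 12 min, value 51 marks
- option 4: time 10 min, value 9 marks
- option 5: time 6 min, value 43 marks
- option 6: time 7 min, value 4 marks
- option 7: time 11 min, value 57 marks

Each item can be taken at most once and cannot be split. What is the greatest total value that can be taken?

101 marks

Check high-value combinations within 22 min:
- option 1+option 7: time 8+11=19, value 44+57=101
- option 2+option 7: time 11+11=22, value 44+57=101
- option 5+option 7: time 6+11=17, value 43+57=100
- option 1+option 3: time 8+12=20, value 44+51=95
- option 3+option 5: time 12+6=18, value 51+43=94
Best: 101 marks.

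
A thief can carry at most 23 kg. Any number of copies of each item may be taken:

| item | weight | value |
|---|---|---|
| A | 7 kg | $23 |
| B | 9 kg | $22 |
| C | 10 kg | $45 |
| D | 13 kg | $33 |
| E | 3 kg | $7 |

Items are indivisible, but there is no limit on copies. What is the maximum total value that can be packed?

Best value-per-unit is C at 45/10; filling with it alone gives 2×45 = 90.
Optimal mix: 2×C + 1×E → weight 23, value 97.

$97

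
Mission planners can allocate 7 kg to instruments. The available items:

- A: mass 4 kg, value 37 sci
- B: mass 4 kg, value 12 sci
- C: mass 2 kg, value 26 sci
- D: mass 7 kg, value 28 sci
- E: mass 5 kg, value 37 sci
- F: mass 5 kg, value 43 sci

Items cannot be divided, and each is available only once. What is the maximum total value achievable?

69 sci

Check high-value combinations within 7 kg:
- C+F: mass 2+5=7, value 26+43=69
- A+C: mass 4+2=6, value 37+26=63
- C+E: mass 2+5=7, value 26+37=63
- F: mass 5, value 43
- B+C: mass 4+2=6, value 12+26=38
Best: 69 sci.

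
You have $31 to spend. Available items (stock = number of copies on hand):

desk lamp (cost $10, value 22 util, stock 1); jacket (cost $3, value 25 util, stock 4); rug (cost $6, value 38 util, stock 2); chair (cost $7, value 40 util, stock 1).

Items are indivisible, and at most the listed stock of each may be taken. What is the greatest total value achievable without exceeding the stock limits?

Best selections within cost 31 and stock limits:
- 4×jacket + 2×rug + 1×chair: cost 31, value 216
- 3×jacket + 2×rug + 1×chair: cost 28, value 191
- 4×jacket + 1×rug + 1×chair: cost 25, value 178
- 4×jacket + 2×rug: cost 24, value 176
Best: 216 util.

216 util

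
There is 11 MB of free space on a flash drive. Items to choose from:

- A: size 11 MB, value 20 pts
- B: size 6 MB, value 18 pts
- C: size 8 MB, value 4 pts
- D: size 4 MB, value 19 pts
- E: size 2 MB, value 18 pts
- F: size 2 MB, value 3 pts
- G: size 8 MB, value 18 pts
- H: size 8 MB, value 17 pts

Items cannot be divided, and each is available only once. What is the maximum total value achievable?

Check high-value combinations within 11 MB:
- D+E+F: size 4+2+2=8, value 19+18+3=40
- B+E+F: size 6+2+2=10, value 18+18+3=39
- D+E: size 4+2=6, value 19+18=37
Best: 40 pts.

40 pts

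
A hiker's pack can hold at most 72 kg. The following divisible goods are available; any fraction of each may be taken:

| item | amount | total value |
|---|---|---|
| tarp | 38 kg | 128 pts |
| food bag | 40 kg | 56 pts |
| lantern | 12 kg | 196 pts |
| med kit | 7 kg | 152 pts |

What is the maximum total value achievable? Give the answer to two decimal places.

Take in order of value per unit:
- med kit (152/7 per unit): all 7 → value 152, running total 152.00
- lantern (196/12 per unit): all 12 → value 196, running total 348.00
- tarp (128/38 per unit): all 38 → value 128, running total 476.00
- food bag (56/40 per unit): 15 of 40 → value 15×56/40 = 21.0000, running total 497.00
Total 497.00.

497.00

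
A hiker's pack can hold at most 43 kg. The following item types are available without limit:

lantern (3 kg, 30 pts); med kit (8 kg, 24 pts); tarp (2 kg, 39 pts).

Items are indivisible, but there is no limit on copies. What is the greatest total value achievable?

Best value-per-unit is tarp at 39/2, and filling with it alone uses weight 21×2=42. No mix of the others beats 21×39 = 819.

819 pts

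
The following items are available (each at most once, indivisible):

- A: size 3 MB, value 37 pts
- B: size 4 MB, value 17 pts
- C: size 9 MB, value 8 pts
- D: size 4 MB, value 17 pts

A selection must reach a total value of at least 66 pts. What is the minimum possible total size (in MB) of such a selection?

Subsets with value ≥ 66, sorted by total size:
- A+B+D: size 11, value 71
- A+B+C+D: size 20, value 79
Minimum size: 11 MB.

11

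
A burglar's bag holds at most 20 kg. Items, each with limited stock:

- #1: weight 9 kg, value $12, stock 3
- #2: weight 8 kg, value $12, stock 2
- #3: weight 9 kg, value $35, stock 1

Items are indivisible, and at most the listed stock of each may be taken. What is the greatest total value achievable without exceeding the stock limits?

$47

Top feasible selections:
- 1×#2 + 1×#3: weight 17, value 47
- 1×#1 + 1×#3: weight 18, value 47
Best: $47.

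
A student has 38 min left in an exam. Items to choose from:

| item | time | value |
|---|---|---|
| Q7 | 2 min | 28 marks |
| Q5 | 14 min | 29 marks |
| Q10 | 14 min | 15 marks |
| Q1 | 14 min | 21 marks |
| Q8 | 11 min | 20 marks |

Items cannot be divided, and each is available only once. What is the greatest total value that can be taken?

78 marks

Check high-value combinations within 38 min:
- Q7+Q5+Q1: time 2+14+14=30, value 28+29+21=78
- Q7+Q5+Q8: time 2+14+11=27, value 28+29+20=77
- Q7+Q5+Q10: time 2+14+14=30, value 28+29+15=72
Best: 78 marks.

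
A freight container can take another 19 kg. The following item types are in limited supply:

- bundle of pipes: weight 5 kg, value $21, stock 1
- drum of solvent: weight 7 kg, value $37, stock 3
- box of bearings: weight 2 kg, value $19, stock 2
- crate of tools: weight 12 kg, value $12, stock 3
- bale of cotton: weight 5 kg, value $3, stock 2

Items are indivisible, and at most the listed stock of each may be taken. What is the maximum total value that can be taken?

$112

Top feasible selections:
- 2×drum of solvent + 2×box of bearings: weight 18, value 112
- 1×bundle of pipes + 1×drum of solvent + 2×box of bearings: weight 16, value 96
- 1×bundle of pipes + 2×drum of solvent: weight 19, value 95
Best: $112.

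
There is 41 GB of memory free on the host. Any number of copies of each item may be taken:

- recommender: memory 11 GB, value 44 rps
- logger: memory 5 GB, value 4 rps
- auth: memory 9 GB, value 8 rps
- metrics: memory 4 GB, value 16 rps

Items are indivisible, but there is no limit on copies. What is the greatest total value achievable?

164 rps

Best value-per-unit is recommender at 44/11; filling with it alone gives 3×44 = 132.
Optimal mix: 3×recommender + 2×metrics → memory 41, value 164.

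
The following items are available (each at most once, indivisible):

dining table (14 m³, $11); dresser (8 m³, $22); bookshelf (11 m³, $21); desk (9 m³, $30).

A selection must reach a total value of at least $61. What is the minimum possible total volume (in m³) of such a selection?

Subsets with value ≥ 61, sorted by total volume:
- dresser+bookshelf+desk: volume 28, value 73
- dining table+dresser+desk: volume 31, value 63
Minimum volume: 28 m³.

28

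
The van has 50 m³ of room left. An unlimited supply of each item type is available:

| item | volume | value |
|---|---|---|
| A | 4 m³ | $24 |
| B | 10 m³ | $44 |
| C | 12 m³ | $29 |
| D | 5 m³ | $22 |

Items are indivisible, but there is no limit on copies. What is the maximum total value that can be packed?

$288

Best value-per-unit is A at 24/4, and filling with it alone uses volume 12×4=48. No mix of the others beats 12×24 = 288.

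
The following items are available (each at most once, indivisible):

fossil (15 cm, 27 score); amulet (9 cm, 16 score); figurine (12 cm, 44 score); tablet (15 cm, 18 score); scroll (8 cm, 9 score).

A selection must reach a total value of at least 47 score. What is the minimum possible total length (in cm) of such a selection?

20

Subsets with value ≥ 47, sorted by total length:
- figurine+scroll: length 20, value 53
- amulet+figurine: length 21, value 60
- fossil+figurine: length 27, value 71
- figurine+tablet: length 27, value 62
Minimum length: 20 cm.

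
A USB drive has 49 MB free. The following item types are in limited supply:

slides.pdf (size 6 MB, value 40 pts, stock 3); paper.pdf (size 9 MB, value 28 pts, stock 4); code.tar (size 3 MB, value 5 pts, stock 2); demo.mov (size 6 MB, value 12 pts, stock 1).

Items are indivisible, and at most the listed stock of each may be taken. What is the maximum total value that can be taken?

Best selections within size 49 and stock limits:
- 3×slides.pdf + 3×paper.pdf + 1×code.tar: size 48, value 209
- 3×slides.pdf + 3×paper.pdf: size 45, value 204
- 3×slides.pdf + 2×paper.pdf + 2×code.tar + 1×demo.mov: size 48, value 198
Best: 209 pts.

209 pts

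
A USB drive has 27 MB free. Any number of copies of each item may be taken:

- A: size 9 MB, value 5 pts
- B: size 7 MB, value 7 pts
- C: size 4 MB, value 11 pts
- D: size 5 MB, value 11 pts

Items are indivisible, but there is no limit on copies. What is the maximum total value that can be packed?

66 pts

Best value-per-unit is C at 11/4, and filling with it alone uses size 6×4=24. No mix of the others beats 6×11 = 66.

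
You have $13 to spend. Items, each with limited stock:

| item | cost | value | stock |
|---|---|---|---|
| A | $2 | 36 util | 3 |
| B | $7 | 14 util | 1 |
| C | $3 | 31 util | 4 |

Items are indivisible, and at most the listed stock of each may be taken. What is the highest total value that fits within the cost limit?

170 util

Top feasible selections:
- 3×A + 2×C: cost 12, value 170
- 2×A + 3×C: cost 13, value 165
- 3×A + 1×C: cost 9, value 139
- 2×A + 2×C: cost 10, value 134
Best: 170 util.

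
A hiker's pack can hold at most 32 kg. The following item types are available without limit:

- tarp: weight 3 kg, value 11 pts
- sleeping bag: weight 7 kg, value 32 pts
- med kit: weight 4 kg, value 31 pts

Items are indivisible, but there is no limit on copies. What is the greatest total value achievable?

248 pts

Best value-per-unit is med kit at 31/4, and filling with it alone uses weight 8×4=32. No mix of the others beats 8×31 = 248.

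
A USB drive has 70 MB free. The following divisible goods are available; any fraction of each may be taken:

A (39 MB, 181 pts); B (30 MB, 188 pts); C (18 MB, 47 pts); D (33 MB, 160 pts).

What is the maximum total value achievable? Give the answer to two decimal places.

Take in order of value per unit:
- B (188/30 per unit): all 30 → value 188, running total 188.00
- D (160/33 per unit): all 33 → value 160, running total 348.00
- A (181/39 per unit): 7 of 39 → value 7×181/39 = 32.4872, running total 380.49
Total 380.49.

380.49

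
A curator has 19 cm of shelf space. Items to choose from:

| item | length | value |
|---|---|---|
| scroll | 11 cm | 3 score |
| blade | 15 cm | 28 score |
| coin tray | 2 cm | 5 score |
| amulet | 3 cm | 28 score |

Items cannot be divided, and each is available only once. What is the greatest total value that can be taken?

This is a 0/1 knapsack; check combinations near the capacity.
- blade+amulet: length 15+3=18, value 28+28=56
- scroll+coin tray+amulet: length 11+2+3=16, value 3+5+28=36
- coin tray+amulet: length 2+3=5, value 5+28=33
- blade+coin tray: length 15+2=17, value 28+5=33
- scroll+amulet: length 11+3=14, value 3+28=31
Best: 56 score.

56 score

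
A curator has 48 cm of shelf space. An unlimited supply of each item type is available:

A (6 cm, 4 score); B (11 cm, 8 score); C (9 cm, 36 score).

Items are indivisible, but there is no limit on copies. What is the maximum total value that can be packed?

Best value-per-unit is C at 36/9, and filling with it alone uses length 5×9=45. No mix of the others beats 5×36 = 180.

180 score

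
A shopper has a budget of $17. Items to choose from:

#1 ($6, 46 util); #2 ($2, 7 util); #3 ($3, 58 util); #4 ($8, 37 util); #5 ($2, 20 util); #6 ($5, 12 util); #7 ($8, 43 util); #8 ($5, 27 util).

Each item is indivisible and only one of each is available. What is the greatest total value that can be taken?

Check high-value combinations within $17:
- #1+#3+#5+#8: cost 6+3+2+5=16, value 46+58+20+27=151
- #1+#3+#7: cost 6+3+8=17, value 46+58+43=147
- #1+#3+#4: cost 6+3+8=17, value 46+58+37=141
- #1+#2+#3+#8: cost 6+2+3+5=16, value 46+7+58+27=138
Best: 151 util.

151 util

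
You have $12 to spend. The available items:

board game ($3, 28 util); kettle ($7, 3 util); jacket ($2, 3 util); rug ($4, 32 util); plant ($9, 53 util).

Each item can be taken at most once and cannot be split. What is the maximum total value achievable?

81 util

Check high-value combinations within $12:
- board game+plant: cost 3+9=12, value 28+53=81
- board game+jacket+rug: cost 3+2+4=9, value 28+3+32=63
- board game+rug: cost 3+4=7, value 28+32=60
- jacket+plant: cost 2+9=11, value 3+53=56
- plant: cost 9, value 53
Best: 81 util.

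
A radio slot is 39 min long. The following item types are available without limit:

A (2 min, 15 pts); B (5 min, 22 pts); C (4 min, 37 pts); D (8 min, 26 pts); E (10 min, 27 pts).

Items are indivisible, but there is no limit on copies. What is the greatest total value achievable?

Best value-per-unit is C at 37/4; filling with it alone gives 9×37 = 333.
Optimal mix: 1×A + 9×C → duration 38, value 348.

348 pts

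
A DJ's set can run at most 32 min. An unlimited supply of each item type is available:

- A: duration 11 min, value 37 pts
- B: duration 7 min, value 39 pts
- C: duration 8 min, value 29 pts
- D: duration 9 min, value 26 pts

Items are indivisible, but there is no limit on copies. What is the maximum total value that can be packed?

Best value-per-unit is B at 39/7, and filling with it alone uses duration 4×7=28. No mix of the others beats 4×39 = 156.

156 pts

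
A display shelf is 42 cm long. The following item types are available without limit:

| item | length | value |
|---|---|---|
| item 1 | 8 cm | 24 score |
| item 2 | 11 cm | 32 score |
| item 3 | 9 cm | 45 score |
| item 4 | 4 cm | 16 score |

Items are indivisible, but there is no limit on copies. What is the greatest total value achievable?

196 score

Best value-per-unit is item 3 at 45/9; filling with it alone gives 4×45 = 180.
Optimal mix: 4×item 3 + 1×item 4 → length 40, value 196.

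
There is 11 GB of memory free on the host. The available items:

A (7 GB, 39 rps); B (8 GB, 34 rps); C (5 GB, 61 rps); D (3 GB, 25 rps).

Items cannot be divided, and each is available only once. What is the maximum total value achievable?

86 rps

Check high-value combinations within 11 GB:
- C+D: memory 5+3=8, value 61+25=86
- A+D: memory 7+3=10, value 39+25=64
- C: memory 5, value 61
Best: 86 rps.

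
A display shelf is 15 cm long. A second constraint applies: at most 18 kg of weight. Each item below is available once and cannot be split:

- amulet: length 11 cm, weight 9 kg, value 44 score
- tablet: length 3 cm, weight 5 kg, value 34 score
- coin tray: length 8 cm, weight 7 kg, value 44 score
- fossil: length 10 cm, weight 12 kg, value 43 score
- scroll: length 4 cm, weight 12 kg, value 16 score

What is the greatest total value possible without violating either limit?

78 score

Feasible sets respecting both limits:
- amulet+tablet: length 14, weight 14, value 78
- tablet+coin tray: length 11, weight 12, value 78
- tablet+fossil: length 13, weight 17, value 77
Best: 78 score.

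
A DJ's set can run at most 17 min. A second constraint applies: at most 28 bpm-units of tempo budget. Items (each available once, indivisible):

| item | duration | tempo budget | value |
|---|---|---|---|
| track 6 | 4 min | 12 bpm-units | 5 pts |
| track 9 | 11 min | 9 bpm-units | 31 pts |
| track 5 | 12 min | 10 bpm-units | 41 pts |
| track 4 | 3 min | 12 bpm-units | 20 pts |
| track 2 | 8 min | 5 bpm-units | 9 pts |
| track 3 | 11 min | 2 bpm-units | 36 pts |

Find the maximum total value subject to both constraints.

61 pts

Feasible sets respecting both limits:
- track 5+track 4: duration 15, tempo budget 22, value 61
- track 4+track 3: duration 14, tempo budget 14, value 56
- track 9+track 4: duration 14, tempo budget 21, value 51
- track 6+track 5: duration 16, tempo budget 22, value 46
Best: 61 pts.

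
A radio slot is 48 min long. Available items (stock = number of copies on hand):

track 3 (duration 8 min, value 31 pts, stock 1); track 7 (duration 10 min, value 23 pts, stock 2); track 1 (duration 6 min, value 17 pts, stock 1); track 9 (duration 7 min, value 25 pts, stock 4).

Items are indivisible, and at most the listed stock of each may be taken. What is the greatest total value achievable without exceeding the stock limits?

154 pts

Best selections within duration 48 and stock limits:
- 1×track 3 + 1×track 7 + 4×track 9: duration 46, value 154
- 1×track 3 + 1×track 1 + 4×track 9: duration 42, value 148
Best: 154 pts.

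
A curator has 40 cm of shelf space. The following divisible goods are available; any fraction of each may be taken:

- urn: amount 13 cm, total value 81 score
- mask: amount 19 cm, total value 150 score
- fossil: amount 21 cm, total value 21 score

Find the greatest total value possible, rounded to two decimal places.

Take in order of value per unit:
- mask (150/19 per unit): all 19 → value 150, running total 150.00
- urn (81/13 per unit): all 13 → value 81, running total 231.00
- fossil (21/21 per unit): 8 of 21 → value 8×21/21 = 8.0000, running total 239.00
Total 239.00.

239.00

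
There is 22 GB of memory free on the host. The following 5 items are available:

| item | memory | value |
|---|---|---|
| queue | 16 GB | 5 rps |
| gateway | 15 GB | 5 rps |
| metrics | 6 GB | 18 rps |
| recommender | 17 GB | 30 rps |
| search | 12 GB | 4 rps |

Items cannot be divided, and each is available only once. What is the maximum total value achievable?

30 rps

This is a 0/1 knapsack; check combinations near the capacity.
- recommender: memory 17, value 30
- gateway+metrics: memory 15+6=21, value 5+18=23
- queue+metrics: memory 16+6=22, value 5+18=23
- metrics+search: memory 6+12=18, value 18+4=22
- metrics: memory 6, value 18
Best: 30 rps.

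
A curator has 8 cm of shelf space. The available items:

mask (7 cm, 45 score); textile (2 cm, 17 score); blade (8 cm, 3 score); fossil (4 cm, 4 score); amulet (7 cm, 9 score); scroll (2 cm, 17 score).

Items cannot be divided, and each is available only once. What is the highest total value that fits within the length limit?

45 score

Check high-value combinations within 8 cm:
- mask: length 7, value 45
- textile+fossil+scroll: length 2+4+2=8, value 17+4+17=38
- textile+scroll: length 2+2=4, value 17+17=34
- textile+fossil: length 2+4=6, value 17+4=21
Best: 45 score.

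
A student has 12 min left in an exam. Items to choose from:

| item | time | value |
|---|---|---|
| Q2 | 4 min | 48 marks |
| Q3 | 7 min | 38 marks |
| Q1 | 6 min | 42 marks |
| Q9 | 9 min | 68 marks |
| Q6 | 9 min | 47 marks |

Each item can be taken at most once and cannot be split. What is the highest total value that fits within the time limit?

Check high-value combinations within 12 min:
- Q2+Q1: time 4+6=10, value 48+42=90
- Q2+Q3: time 4+7=11, value 48+38=86
- Q9: time 9, value 68
- Q2: time 4, value 48
- Q6: time 9, value 47
Best: 90 marks.

90 marks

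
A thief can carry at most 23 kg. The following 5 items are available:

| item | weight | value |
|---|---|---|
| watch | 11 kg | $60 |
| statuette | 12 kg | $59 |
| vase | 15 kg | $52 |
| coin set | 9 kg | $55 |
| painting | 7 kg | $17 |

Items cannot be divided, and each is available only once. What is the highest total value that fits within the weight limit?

This is a 0/1 knapsack; check combinations near the capacity.
- watch+statuette: weight 11+12=23, value 60+59=119
- watch+coin set: weight 11+9=20, value 60+55=115
- statuette+coin set: weight 12+9=21, value 59+55=114
- watch+painting: weight 11+7=18, value 60+17=77
Best: $119.

$119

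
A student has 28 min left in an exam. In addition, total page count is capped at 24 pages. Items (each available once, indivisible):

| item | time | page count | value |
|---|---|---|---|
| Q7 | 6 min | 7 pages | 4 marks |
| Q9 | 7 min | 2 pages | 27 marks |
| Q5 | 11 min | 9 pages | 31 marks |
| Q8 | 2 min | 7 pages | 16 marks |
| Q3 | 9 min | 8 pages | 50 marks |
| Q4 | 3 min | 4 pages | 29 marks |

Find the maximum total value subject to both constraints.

122 marks

Feasible sets respecting both limits:
- Q9+Q8+Q3+Q4: time 21, page count 21, value 122
- Q7+Q9+Q3+Q4: time 25, page count 21, value 110
- Q5+Q3+Q4: time 23, page count 21, value 110
Best: 122 marks.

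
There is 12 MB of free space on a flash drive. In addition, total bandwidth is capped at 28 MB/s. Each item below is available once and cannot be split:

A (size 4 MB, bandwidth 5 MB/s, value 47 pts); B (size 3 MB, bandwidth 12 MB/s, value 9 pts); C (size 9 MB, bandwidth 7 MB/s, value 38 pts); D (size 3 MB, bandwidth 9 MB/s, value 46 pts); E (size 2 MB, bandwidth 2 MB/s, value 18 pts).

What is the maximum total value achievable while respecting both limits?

120 pts

Feasible sets respecting both limits:
- A+B+D+E: size 12, bandwidth 28, value 120
- A+D+E: size 9, bandwidth 16, value 111
- A+B+D: size 10, bandwidth 26, value 102
Best: 120 pts.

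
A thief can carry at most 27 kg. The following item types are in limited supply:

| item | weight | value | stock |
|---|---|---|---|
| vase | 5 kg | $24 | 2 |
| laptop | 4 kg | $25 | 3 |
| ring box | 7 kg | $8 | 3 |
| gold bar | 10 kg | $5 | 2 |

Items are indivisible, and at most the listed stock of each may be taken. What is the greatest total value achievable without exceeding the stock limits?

$123

Top feasible selections:
- 2×vase + 3×laptop: weight 22, value 123
- 1×vase + 3×laptop + 1×ring box: weight 24, value 107
- 2×vase + 2×laptop + 1×ring box: weight 25, value 106
- 1×vase + 3×laptop + 1×gold bar: weight 27, value 104
Best: $123.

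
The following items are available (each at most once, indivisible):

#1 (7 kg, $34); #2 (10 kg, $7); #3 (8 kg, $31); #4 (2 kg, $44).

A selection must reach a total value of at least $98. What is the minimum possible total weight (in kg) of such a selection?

Subsets with value ≥ 98, sorted by total weight:
- #1+#3+#4: weight 17, value 109
- #1+#2+#3+#4: weight 27, value 116
Minimum weight: 17 kg.

17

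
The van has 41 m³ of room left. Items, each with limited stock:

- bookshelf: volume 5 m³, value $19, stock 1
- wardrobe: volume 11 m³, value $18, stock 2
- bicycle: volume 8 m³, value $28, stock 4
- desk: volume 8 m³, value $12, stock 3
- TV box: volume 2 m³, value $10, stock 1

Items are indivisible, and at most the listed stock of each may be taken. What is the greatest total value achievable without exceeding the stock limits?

Top feasible selections:
- 1×bookshelf + 4×bicycle + 1×TV box: volume 39, value 141
- 1×bookshelf + 4×bicycle: volume 37, value 131
- 1×bookshelf + 3×bicycle + 1×desk + 1×TV box: volume 39, value 125
- 4×bicycle + 1×desk: volume 40, value 124
Best: $141.

$141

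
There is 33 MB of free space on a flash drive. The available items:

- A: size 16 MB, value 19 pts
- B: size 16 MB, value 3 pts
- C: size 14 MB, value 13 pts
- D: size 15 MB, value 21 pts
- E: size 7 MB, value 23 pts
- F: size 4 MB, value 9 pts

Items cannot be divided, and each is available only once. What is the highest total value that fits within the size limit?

Check high-value combinations within 33 MB:
- D+E+F: size 15+7+4=26, value 21+23+9=53
- A+E+F: size 16+7+4=27, value 19+23+9=51
- C+E+F: size 14+7+4=25, value 13+23+9=45
Best: 53 pts.

53 pts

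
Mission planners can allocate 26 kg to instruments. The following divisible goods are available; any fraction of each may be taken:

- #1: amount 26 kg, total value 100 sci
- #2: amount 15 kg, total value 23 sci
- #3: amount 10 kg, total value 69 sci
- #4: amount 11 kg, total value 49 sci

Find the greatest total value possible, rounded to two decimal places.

137.23

Take in order of value per unit:
- #3 (69/10 per unit): all 10 → value 69, running total 69.00
- #4 (49/11 per unit): all 11 → value 49, running total 118.00
- #1 (100/26 per unit): 5 of 26 → value 5×100/26 = 19.2308, running total 137.23
Total 137.23.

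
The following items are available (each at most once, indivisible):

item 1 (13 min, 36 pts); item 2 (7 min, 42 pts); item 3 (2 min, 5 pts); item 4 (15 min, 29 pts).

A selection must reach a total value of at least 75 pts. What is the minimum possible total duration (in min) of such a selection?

20

Subsets with value ≥ 75, sorted by total duration:
- item 1+item 2: duration 20, value 78
- item 1+item 2+item 3: duration 22, value 83
- item 2+item 3+item 4: duration 24, value 76
- item 1+item 2+item 4: duration 35, value 107
Minimum duration: 20 min.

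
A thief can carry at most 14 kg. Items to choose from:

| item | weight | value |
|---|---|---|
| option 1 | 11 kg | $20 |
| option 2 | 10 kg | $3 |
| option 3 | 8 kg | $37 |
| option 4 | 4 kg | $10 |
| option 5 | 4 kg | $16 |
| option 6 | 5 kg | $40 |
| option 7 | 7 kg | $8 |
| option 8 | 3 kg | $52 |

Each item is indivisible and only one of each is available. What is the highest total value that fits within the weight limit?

$108

Check high-value combinations within 14 kg:
- option 5+option 6+option 8: weight 4+5+3=12, value 16+40+52=108
- option 4+option 6+option 8: weight 4+5+3=12, value 10+40+52=102
- option 6+option 8: weight 5+3=8, value 40+52=92
Best: $108.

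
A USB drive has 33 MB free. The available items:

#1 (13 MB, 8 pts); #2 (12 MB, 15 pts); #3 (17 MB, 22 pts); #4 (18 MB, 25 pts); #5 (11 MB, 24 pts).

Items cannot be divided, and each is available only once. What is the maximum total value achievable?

49 pts

This is a 0/1 knapsack; check combinations near the capacity.
- #4+#5: size 18+11=29, value 25+24=49
- #3+#5: size 17+11=28, value 22+24=46
- #2+#4: size 12+18=30, value 15+25=40
Best: 49 pts.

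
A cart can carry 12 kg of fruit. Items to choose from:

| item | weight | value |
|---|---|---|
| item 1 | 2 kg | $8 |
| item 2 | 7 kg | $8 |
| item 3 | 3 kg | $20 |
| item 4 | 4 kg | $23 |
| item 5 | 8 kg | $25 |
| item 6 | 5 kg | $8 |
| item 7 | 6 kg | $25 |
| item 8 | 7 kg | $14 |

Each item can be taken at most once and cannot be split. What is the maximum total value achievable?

$56

Check high-value combinations within 12 kg:
- item 1+item 4+item 7: weight 2+4+6=12, value 8+23+25=56
- item 1+item 3+item 7: weight 2+3+6=11, value 8+20+25=53
- item 1+item 3+item 4: weight 2+3+4=9, value 8+20+23=51
- item 3+item 4+item 6: weight 3+4+5=12, value 20+23+8=51
Best: $56.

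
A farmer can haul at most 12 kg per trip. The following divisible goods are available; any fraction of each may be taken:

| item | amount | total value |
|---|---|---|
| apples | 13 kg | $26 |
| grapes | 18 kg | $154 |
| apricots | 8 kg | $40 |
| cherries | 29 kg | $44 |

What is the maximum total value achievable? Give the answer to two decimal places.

Take in order of value per unit:
- grapes (154/18 per unit): 12 of 18 → value 12×154/18 = 102.6667, running total 102.67
Total 102.67.

102.67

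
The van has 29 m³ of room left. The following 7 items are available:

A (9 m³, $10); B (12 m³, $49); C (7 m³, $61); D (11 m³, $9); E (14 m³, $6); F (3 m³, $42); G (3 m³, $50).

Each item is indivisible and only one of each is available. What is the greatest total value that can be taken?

$202

This is a 0/1 knapsack; check combinations near the capacity.
- B+C+F+G: volume 12+7+3+3=25, value 49+61+42+50=202
- A+C+F+G: volume 9+7+3+3=22, value 10+61+42+50=163
- C+D+F+G: volume 7+11+3+3=24, value 61+9+42+50=162
- B+C+G: volume 12+7+3=22, value 49+61+50=160
- C+E+F+G: volume 7+14+3+3=27, value 61+6+42+50=159
Best: $202.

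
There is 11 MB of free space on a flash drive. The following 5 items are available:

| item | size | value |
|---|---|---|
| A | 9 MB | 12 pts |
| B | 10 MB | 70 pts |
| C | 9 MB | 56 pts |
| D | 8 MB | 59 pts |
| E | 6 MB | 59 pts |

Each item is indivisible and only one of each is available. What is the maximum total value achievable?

70 pts

Check high-value combinations within 11 MB:
- B: size 10, value 70
- E: size 6, value 59
- D: size 8, value 59
Best: 70 pts.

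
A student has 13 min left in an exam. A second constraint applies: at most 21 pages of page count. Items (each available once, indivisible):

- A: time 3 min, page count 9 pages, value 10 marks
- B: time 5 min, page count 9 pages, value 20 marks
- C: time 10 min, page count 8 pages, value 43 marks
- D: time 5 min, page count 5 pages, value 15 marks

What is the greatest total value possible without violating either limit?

Feasible sets respecting both limits:
- A+C: time 13, page count 17, value 53
- C: time 10, page count 8, value 43
- B+D: time 10, page count 14, value 35
Best: 53 marks.

53 marks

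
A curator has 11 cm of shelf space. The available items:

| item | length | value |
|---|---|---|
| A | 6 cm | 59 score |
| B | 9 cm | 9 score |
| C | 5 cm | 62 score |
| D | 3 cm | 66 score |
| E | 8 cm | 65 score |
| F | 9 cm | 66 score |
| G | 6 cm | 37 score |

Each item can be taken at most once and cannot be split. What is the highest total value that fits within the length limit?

131 score

This is a 0/1 knapsack; check combinations near the capacity.
- D+E: length 3+8=11, value 66+65=131
- C+D: length 5+3=8, value 62+66=128
- A+D: length 6+3=9, value 59+66=125
Best: 131 score.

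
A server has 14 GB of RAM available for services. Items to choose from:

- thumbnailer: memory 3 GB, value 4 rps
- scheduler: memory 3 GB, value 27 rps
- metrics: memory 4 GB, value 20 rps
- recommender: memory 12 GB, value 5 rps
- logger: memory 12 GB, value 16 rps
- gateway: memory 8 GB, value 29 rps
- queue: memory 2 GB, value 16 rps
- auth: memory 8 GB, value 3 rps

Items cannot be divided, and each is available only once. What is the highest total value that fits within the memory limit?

This is a 0/1 knapsack; check combinations near the capacity.
- scheduler+gateway+queue: memory 3+8+2=13, value 27+29+16=72
- thumbnailer+scheduler+metrics+queue: memory 3+3+4+2=12, value 4+27+20+16=67
- metrics+gateway+queue: memory 4+8+2=14, value 20+29+16=65
Best: 72 rps.

72 rps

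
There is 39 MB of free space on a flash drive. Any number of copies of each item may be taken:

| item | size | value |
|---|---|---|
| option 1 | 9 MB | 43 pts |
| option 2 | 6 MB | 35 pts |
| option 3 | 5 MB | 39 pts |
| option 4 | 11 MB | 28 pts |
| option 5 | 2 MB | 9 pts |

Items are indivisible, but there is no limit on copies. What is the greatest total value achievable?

Best value-per-unit is option 3 at 39/5; filling with it alone gives 7×39 = 273.
Optimal mix: 7×option 3 + 2×option 5 → size 39, value 291.

291 pts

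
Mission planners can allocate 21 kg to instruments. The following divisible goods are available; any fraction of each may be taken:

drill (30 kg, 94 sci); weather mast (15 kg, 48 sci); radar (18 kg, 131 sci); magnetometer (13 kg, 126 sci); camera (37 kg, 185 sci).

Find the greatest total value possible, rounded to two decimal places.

184.22

Take in order of value per unit:
- magnetometer (126/13 per unit): all 13 → value 126, running total 126.00
- radar (131/18 per unit): 8 of 18 → value 8×131/18 = 58.2222, running total 184.22
Total 184.22.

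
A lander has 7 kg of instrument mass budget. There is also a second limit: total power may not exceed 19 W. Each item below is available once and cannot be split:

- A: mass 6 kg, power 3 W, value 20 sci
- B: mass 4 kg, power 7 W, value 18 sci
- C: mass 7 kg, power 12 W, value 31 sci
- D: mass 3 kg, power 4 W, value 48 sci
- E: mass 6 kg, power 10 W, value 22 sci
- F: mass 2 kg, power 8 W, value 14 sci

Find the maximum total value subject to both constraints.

66 sci

Feasible sets respecting both limits:
- B+D: mass 7, power 11, value 66
- D+F: mass 5, power 12, value 62
- D: mass 3, power 4, value 48
Best: 66 sci.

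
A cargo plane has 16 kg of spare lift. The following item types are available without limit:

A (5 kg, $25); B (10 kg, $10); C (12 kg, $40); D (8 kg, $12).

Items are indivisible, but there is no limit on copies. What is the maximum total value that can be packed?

Best value-per-unit is A at 25/5, and filling with it alone uses weight 3×5=15. No mix of the others beats 3×25 = 75.

$75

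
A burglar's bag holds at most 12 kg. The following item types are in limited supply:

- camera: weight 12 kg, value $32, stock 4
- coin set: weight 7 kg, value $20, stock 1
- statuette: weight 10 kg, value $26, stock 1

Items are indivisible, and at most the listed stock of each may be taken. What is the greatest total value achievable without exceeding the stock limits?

Top feasible selections:
- 1×camera: weight 12, value 32
- 1×statuette: weight 10, value 26
Best: $32.

$32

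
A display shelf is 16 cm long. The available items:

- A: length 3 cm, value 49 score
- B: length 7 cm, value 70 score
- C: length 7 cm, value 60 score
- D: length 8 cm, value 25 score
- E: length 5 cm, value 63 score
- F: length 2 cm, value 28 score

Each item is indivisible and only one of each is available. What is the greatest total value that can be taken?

Check high-value combinations within 16 cm:
- A+B+E: length 3+7+5=15, value 49+70+63=182
- A+C+E: length 3+7+5=15, value 49+60+63=172
- B+E+F: length 7+5+2=14, value 70+63+28=161
Best: 182 score.

182 score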